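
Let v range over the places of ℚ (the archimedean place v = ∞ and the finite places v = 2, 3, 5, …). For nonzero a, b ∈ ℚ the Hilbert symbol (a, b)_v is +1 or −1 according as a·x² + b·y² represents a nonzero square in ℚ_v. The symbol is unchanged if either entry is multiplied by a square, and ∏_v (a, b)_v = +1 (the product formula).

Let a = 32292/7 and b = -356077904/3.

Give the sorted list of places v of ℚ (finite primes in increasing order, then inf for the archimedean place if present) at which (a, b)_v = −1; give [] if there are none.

[23, 31]

(a, b) ≡ (6279, -27807) mod (ℚ^×)²; places V = {2, 3, 7, 13, 23, 31, ∞}.
(a,b)_31: α=0, u≡3; β=1, v≡5 (mod 31); (3|31)=-1, (5|31)=+1; sign (−1)^0·-1^1·+1^0 = -1.
(a,b)_13: α=1, u≡2; β=1, v≡5 (mod 13); (2|13)=-1, (5|13)=-1; sign (−1)^0·-1^1·-1^1 = +1.
(a,b)_23: α=1, u≡10; β=1, v≡22 (mod 23); (10|23)=-1, (22|23)=-1; sign (−1)^1·-1^1·-1^1 = -1.
(a,b)_3: α=3, u≡2; β=-1, v≡1 (mod 3); (2|3)=-1, (1|3)=+1; sign (−1)^1·-1^-1·+1^3 = +1.
(a,b)_∞: sgn(6279)=+, sgn(-27807)=−, so +1.
(a,b)_7: α=-1, u≡1; β=4, v≡4 (mod 7); (1|7)=+1, (4|7)=+1; sign (−1)^0·+1^4·+1^-1 = +1.
(a,b)_2: α=2, β=4; u≡7, v≡1 (mod 8); ε(u)ε(v)=1·0, αω(v)=2·0, βω(u)=4·0; sum ≡ 0  ⇒  +1.
|Ram(6279, -27807)| = 2, even; anisotropic at {23, 31}.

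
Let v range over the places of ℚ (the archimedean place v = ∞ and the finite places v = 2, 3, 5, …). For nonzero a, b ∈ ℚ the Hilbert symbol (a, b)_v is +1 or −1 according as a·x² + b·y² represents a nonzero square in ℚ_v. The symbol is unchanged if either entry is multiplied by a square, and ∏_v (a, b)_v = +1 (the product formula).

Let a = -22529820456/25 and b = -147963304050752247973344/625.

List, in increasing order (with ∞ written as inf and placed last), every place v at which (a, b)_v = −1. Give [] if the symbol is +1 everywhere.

Mod squares: a ≡ -222794, b ≡ -1166. Check v ∈ {∞, 2, 3, 5, 11, 13, 19, 41, 53}.
v=13: a=13^1·(≡1), b=13^2·(≡1) mod 13; (1|13)=+1, (1|13)=+1; (−1)^{1·2·6}·(+1)^2·(+1)^1 = +1.
v=∞: -222794 < 0 and -1166 < 0  ⇒  (a,b)_∞ = -1.
v=2: v_2(a)=3, v_2(b)=5; units ≡ 3, 1 (mod 8); ε·ε+αω+βω = 1·0+3·0+5·1 ≡ 1  ⇒  (a,b)_2 = -1.
v=5: a=5^-2·(≡4), b=5^-4·(≡1) mod 5; (4|5)=+1, (1|5)=+1; (−1)^{-2·-4·2}·(+1)^-4·(+1)^-2 = +1.
v=11: a=11^1·(≡10), b=11^3·(≡1) mod 11; (10|11)=-1, (1|11)=+1; (−1)^{1·3·5}·(-1)^3·(+1)^1 = +1.
v=3: a=3^2·(≡1), b=3^4·(≡1) mod 3; (1|3)=+1, (1|3)=+1; (−1)^{2·4·1}·(+1)^4·(+1)^2 = +1.
v=53: a=53^2·(≡45), b=53^5·(≡19) mod 53; (45|53)=-1, (19|53)=-1; (−1)^{2·5·26}·(-1)^5·(-1)^2 = -1.
v=19: a=19^1·(≡16), b=19^2·(≡8) mod 19; (16|19)=+1, (8|19)=-1; (−1)^{1·2·9}·(+1)^2·(-1)^1 = -1.
v=41: a=41^1·(≡35), b=41^2·(≡2) mod 41; (35|41)=-1, (2|41)=+1; (−1)^{1·2·20}·(-1)^2·(+1)^1 = +1.
(-222794, -1166 / ℚ) ramifies at {2, 19, 53, ∞}: a division algebra.

[2, 19, 53, inf]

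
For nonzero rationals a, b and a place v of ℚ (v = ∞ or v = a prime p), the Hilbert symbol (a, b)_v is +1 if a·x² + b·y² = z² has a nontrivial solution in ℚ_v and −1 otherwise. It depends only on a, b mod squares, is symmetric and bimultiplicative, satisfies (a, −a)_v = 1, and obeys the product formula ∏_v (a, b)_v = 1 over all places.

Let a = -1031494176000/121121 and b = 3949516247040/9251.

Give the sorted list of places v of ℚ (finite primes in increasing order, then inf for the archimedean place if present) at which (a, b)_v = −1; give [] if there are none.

(a, b) ≡ (-85085, 1616615) mod (ℚ^×)²; places V = {2, 3, 5, 7, 11, 13, 17, 19, 29, ∞}.
(a,b)_∞: sgn(-85085)=−, sgn(1616615)=+, so +1.
(a,b)_17: α=3, u≡7; β=1, v≡3 (mod 17); (7|17)=-1, (3|17)=-1; sign (−1)^0·-1^1·-1^3 = +1.
(a,b)_29: α=0, u≡4; β=-2, v≡11 (mod 29); (4|29)=+1, (11|29)=-1; sign (−1)^0·+1^-2·-1^0 = +1.
(a,b)_13: α=-1, u≡7; β=1, v≡9 (mod 13); (7|13)=-1, (9|13)=+1; sign (−1)^0·-1^1·+1^-1 = -1.
(a,b)_7: α=-1, u≡1; β=1, v≡1 (mod 7); (1|7)=+1, (1|7)=+1; sign (−1)^1·+1^1·+1^-1 = -1.
(a,b)_19: α=0, u≡9; β=1, v≡10 (mod 19); (9|19)=+1, (10|19)=-1; sign (−1)^0·+1^1·-1^0 = +1.
(a,b)_5: α=3, u≡2; β=1, v≡3 (mod 5); (2|5)=-1, (3|5)=-1; sign (−1)^0·-1^1·-1^3 = +1.
(a,b)_3: α=8, u≡1; β=8, v≡2 (mod 3); (1|3)=+1, (2|3)=-1; sign (−1)^0·+1^8·-1^8 = +1.
(a,b)_11: α=-3, u≡3; β=-1, v≡9 (mod 11); (3|11)=+1, (9|11)=+1; sign (−1)^1·+1^-1·+1^-3 = -1.
(a,b)_2: α=8, β=12; u≡3, v≡7 (mod 8); ε(u)ε(v)=1·1, αω(v)=8·0, βω(u)=12·1; sum ≡ 1  ⇒  -1.
(-85085, 1616615 / ℚ) ramifies at {2, 7, 11, 13}: a division algebra.

[2, 7, 11, 13]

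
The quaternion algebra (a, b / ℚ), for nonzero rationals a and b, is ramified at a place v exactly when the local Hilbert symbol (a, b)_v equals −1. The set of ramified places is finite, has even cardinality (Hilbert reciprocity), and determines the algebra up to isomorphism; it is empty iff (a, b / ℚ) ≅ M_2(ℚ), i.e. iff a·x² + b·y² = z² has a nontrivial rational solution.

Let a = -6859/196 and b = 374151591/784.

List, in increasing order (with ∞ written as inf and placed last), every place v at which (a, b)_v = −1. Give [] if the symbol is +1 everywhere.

(a, b) ≡ (-19, 319) mod (ℚ^×)²; places V = {2, 3, 7, 11, 19, 29, ∞}.
(a,b)_∞: sgn(-19)=−, sgn(319)=+, so +1.
(a,b)_11: α=0, u≡3; β=1, v≡7 (mod 11); (3|11)=+1, (7|11)=-1; sign (−1)^0·+1^1·-1^0 = +1.
(a,b)_19: α=3, u≡3; β=4, v≡8 (mod 19); (3|19)=-1, (8|19)=-1; sign (−1)^0·-1^4·-1^3 = -1.
(a,b)_29: α=0, u≡27; β=1, v≡27 (mod 29); (27|29)=-1, (27|29)=-1; sign (−1)^0·-1^1·-1^0 = -1.
(a,b)_2: α=-2, β=-4; u≡5, v≡7 (mod 8); ε(u)ε(v)=0·1, αω(v)=-2·0, βω(u)=-4·1; sum ≡ 0  ⇒  +1.
(a,b)_7: α=-2, u≡2; β=-2, v≡1 (mod 7); (2|7)=+1, (1|7)=+1; sign (−1)^0·+1^-2·+1^-2 = +1.
(a,b)_3: α=0, u≡2; β=2, v≡1 (mod 3); (2|3)=-1, (1|3)=+1; sign (−1)^0·-1^2·+1^0 = +1.
|Ram(-19, 319)| = 2, even; anisotropic at {19, 29}.

[19, 29]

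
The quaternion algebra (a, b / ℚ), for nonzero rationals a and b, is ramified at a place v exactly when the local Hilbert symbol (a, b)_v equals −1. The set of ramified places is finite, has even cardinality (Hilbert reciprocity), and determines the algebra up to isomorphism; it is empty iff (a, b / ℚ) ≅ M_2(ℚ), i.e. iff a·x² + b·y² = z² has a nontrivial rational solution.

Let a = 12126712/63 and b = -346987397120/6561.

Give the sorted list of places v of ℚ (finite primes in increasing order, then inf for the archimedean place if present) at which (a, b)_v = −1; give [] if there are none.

[17, 19]

(a, b) ≡ (58786, -15470) mod (ℚ^×)²; places V = {2, 3, 5, 7, 13, 17, 19, 37, ∞}.
(a,b)_5: α=0, u≡4; β=1, v≡1 (mod 5); (4|5)=+1, (1|5)=+1; sign (−1)^0·+1^1·+1^0 = +1.
(a,b)_13: α=1, u≡2; β=1, v≡2 (mod 13); (2|13)=-1, (2|13)=-1; sign (−1)^0·-1^1·-1^1 = +1.
(a,b)_17: α=1, u≡7; β=1, v≡16 (mod 17); (7|17)=-1, (16|17)=+1; sign (−1)^0·-1^1·+1^1 = -1.
(a,b)_7: α=-1, u≡5; β=1, v≡2 (mod 7); (5|7)=-1, (2|7)=+1; sign (−1)^1·-1^1·+1^-1 = +1.
(a,b)_2: α=3, β=15; u≡1, v≡1 (mod 8); ε(u)ε(v)=0·0, αω(v)=3·0, βω(u)=15·0; sum ≡ 0  ⇒  +1.
(a,b)_3: α=-2, u≡1; β=-8, v≡1 (mod 3); (1|3)=+1, (1|3)=+1; sign (−1)^0·+1^-8·+1^-2 = +1.
(a,b)_∞: sgn(58786)=+, sgn(-15470)=−, so +1.
(a,b)_19: α=3, u≡16; β=0, v≡15 (mod 19); (16|19)=+1, (15|19)=-1; sign (−1)^0·+1^0·-1^3 = -1.
(a,b)_37: α=0, u≡27; β=2, v≡27 (mod 37); (27|37)=+1, (27|37)=+1; sign (−1)^0·+1^2·+1^0 = +1.
|Ram(58786, -15470)| = 2, even; anisotropic at {17, 19}.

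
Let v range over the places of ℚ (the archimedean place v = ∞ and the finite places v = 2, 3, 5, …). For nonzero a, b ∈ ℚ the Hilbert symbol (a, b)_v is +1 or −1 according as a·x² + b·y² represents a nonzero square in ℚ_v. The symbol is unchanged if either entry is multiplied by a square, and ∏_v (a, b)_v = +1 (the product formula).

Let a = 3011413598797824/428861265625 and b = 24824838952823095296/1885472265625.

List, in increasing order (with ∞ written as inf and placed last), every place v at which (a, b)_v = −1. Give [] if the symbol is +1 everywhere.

[3, 23]

(a, b) ≡ (69, 4301) mod (ℚ^×)²; places V = {2, 3, 5, 11, 13, 17, 23, 31, ∞}.
(a,b)_23: α=3, u≡12; β=5, v≡12 (mod 23); (12|23)=+1, (12|23)=+1; sign (−1)^1·+1^5·+1^3 = -1.
(a,b)_∞: sgn(69)=+, sgn(4301)=+, so +1.
(a,b)_2: α=18, β=16; u≡5, v≡5 (mod 8); ε(u)ε(v)=0·0, αω(v)=18·1, βω(u)=16·1; sum ≡ 0  ⇒  +1.
(a,b)_17: α=2, u≡8; β=3, v≡9 (mod 17); (8|17)=+1, (9|17)=+1; sign (−1)^0·+1^3·+1^2 = +1.
(a,b)_11: α=2, u≡1; β=3, v≡2 (mod 11); (1|11)=+1, (2|11)=-1; sign (−1)^0·+1^3·-1^2 = +1.
(a,b)_5: α=-6, u≡4; β=-8, v≡4 (mod 5); (4|5)=+1, (4|5)=+1; sign (−1)^0·+1^-8·+1^-6 = +1.
(a,b)_3: α=3, u≡2; β=2, v≡2 (mod 3); (2|3)=-1, (2|3)=-1; sign (−1)^0·-1^2·-1^3 = -1.
(a,b)_31: α=-2, u≡14; β=0, v≡6 (mod 31); (14|31)=+1, (6|31)=-1; sign (−1)^0·+1^0·-1^-2 = +1.
(a,b)_13: α=-4, u≡12; β=-6, v≡6 (mod 13); (12|13)=+1, (6|13)=-1; sign (−1)^0·+1^-6·-1^-4 = +1.
|Ram(69, 4301)| = 2, even; anisotropic at {3, 23}.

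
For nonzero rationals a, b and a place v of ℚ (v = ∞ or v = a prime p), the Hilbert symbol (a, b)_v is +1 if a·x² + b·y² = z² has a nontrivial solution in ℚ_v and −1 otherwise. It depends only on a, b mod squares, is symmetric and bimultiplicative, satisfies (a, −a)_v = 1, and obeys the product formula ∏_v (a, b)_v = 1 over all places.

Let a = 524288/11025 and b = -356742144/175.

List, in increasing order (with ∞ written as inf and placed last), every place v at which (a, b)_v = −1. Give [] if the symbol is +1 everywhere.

Mod squares: a ≡ 2, b ≡ -30107. Check v ∈ {∞, 2, 3, 5, 7, 11, 17, 23}.
v=11: a=11^0·(≡2), b=11^1·(≡2) mod 11; (2|11)=-1, (2|11)=-1; (−1)^{0·1·5}·(-1)^1·(-1)^0 = -1.
v=7: a=7^-2·(≡2), b=7^-1·(≡1) mod 7; (2|7)=+1, (1|7)=+1; (−1)^{-2·-1·3}·(+1)^-1·(+1)^-2 = +1.
v=5: a=5^-2·(≡3), b=5^-2·(≡3) mod 5; (3|5)=-1, (3|5)=-1; (−1)^{-2·-2·2}·(-1)^-2·(-1)^-2 = +1.
v=17: a=17^0·(≡16), b=17^1·(≡14) mod 17; (16|17)=+1, (14|17)=-1; (−1)^{0·1·8}·(+1)^1·(-1)^0 = +1.
v=3: a=3^-2·(≡2), b=3^4·(≡1) mod 3; (2|3)=-1, (1|3)=+1; (−1)^{-2·4·1}·(-1)^4·(+1)^-2 = +1.
v=∞: 2 > 0 and -30107 < 0  ⇒  (a,b)_∞ = +1.
v=23: a=23^0·(≡9), b=23^1·(≡2) mod 23; (9|23)=+1, (2|23)=+1; (−1)^{0·1·11}·(+1)^1·(+1)^0 = +1.
v=2: v_2(a)=19, v_2(b)=10; units ≡ 1, 5 (mod 8); ε·ε+αω+βω = 0·0+19·1+10·0 ≡ 1  ⇒  (a,b)_2 = -1.
(2, -30107 / ℚ) ramifies at {2, 11}: a division algebra.

[2, 11]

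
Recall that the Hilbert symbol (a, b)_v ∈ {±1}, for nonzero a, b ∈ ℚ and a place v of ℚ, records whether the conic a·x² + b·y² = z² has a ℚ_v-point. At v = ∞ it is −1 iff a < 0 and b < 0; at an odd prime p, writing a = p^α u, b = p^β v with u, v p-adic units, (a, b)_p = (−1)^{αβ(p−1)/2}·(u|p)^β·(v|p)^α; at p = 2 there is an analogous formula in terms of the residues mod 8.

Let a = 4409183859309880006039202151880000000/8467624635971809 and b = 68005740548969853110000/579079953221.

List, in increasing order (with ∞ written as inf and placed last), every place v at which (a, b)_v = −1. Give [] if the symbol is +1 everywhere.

(a, b) ≡ (130, 4075291) mod (ℚ^×)²; places V = {2, 5, 7, 11, 13, 17, 19, 23, 29, 31, 37, ∞}.
(a,b)_29: α=-6, u≡18; β=-4, v≡21 (mod 29); (18|29)=-1, (21|29)=-1; sign (−1)^0·-1^-4·-1^-6 = +1.
(a,b)_19: α=8, u≡11; β=5, v≡11 (mod 19); (11|19)=+1, (11|19)=+1; sign (−1)^0·+1^5·+1^8 = +1.
(a,b)_∞: sgn(130)=+, sgn(4075291)=+, so +1.
(a,b)_2: α=9, β=4; u≡1, v≡3 (mod 8); ε(u)ε(v)=0·1, αω(v)=9·1, βω(u)=4·0; sum ≡ 1  ⇒  -1.
(a,b)_31: α=0, u≡15; β=-1, v≡12 (mod 31); (15|31)=-1, (12|31)=-1; sign (−1)^0·-1^-1·-1^0 = -1.
(a,b)_13: α=5, u≡12; β=4, v≡10 (mod 13); (12|13)=+1, (10|13)=+1; sign (−1)^0·+1^4·+1^5 = +1.
(a,b)_23: α=2, u≡19; β=2, v≡1 (mod 23); (19|23)=-1, (1|23)=+1; sign (−1)^0·-1^2·+1^2 = +1.
(a,b)_7: α=-6, u≡1; β=-4, v≡6 (mod 7); (1|7)=+1, (6|7)=-1; sign (−1)^0·+1^-4·-1^-6 = +1.
(a,b)_11: α=-2, u≡1; β=-1, v≡9 (mod 11); (1|11)=+1, (9|11)=+1; sign (−1)^0·+1^-1·+1^-2 = +1.
(a,b)_5: α=7, u≡1; β=4, v≡1 (mod 5); (1|5)=+1, (1|5)=+1; sign (−1)^0·+1^4·+1^7 = +1.
(a,b)_37: α=2, u≡35; β=1, v≡17 (mod 37); (35|37)=-1, (17|37)=-1; sign (−1)^0·-1^1·-1^2 = -1.
(a,b)_17: α=6, u≡11; β=3, v≡3 (mod 17); (11|17)=-1, (3|17)=-1; sign (−1)^0·-1^3·-1^6 = -1.
(130, 4075291 / ℚ) ramifies at {2, 17, 31, 37}: a division algebra.

[2, 17, 31, 37]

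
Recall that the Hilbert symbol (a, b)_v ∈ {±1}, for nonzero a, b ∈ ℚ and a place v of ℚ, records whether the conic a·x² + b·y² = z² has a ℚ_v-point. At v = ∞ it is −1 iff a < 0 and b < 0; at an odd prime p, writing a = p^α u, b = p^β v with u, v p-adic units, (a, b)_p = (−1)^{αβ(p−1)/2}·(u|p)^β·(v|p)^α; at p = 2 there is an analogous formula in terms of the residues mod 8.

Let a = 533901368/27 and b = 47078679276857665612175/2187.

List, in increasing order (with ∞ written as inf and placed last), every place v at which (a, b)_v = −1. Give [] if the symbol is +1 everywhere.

[2, 3, 13, 29]

Mod squares: a ≡ 3309306, b ≡ 4389. Check v ∈ {∞, 2, 3, 5, 7, 11, 13, 17, 19, 29}.
v=11: a=11^3·(≡7), b=11^7·(≡9) mod 11; (7|11)=-1, (9|11)=+1; (−1)^{3·7·5}·(-1)^7·(+1)^3 = +1.
v=2: v_2(a)=3, v_2(b)=0; units ≡ 5, 5 (mod 8); ε·ε+αω+βω = 0·0+3·1+0·1 ≡ 1  ⇒  (a,b)_2 = -1.
v=17: a=17^0·(≡15), b=17^2·(≡3) mod 17; (15|17)=+1, (3|17)=-1; (−1)^{0·2·8}·(+1)^2·(-1)^0 = +1.
v=29: a=29^1·(≡13), b=29^2·(≡21) mod 29; (13|29)=+1, (21|29)=-1; (−1)^{1·2·14}·(+1)^2·(-1)^1 = -1.
v=5: a=5^0·(≡4), b=5^2·(≡1) mod 5; (4|5)=+1, (1|5)=+1; (−1)^{0·2·2}·(+1)^2·(+1)^0 = +1.
v=19: a=19^1·(≡17), b=19^3·(≡10) mod 19; (17|19)=+1, (10|19)=-1; (−1)^{1·3·9}·(+1)^3·(-1)^1 = +1.
v=13: a=13^1·(≡9), b=13^2·(≡8) mod 13; (9|13)=+1, (8|13)=-1; (−1)^{1·2·6}·(+1)^2·(-1)^1 = -1.
v=7: a=7^1·(≡5), b=7^3·(≡1) mod 7; (5|7)=-1, (1|7)=+1; (−1)^{1·3·3}·(-1)^3·(+1)^1 = +1.
v=3: a=3^-3·(≡2), b=3^-7·(≡2) mod 3; (2|3)=-1, (2|3)=-1; (−1)^{-3·-7·1}·(-1)^-7·(-1)^-3 = -1.
v=∞: 3309306 > 0 and 4389 > 0  ⇒  (a,b)_∞ = +1.
(3309306, 4389 / ℚ) ramifies at {2, 3, 13, 29}: a division algebra.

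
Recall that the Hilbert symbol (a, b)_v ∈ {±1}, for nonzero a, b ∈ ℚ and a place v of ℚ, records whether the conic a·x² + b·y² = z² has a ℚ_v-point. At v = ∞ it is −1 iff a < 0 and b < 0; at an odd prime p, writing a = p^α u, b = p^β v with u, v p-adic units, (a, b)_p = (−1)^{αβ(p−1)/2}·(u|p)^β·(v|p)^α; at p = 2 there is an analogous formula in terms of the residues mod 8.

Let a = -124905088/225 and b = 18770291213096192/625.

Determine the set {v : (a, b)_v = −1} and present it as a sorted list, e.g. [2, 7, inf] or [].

[2, 7, 11, 29]

(a, b) ≡ (-1951642, 77) mod (ℚ^×)²; places V = {2, 3, 5, 7, 11, 19, 23, 29, ∞}.
(a,b)_11: α=1, u≡10; β=3, v≡8 (mod 11); (10|11)=-1, (8|11)=-1; sign (−1)^1·-1^3·-1^1 = -1.
(a,b)_2: α=7, β=8; u≡3, v≡5 (mod 8); ε(u)ε(v)=1·0, αω(v)=7·1, βω(u)=8·1; sum ≡ 1  ⇒  -1.
(a,b)_19: α=1, u≡3; β=2, v≡1 (mod 19); (3|19)=-1, (1|19)=+1; sign (−1)^0·-1^2·+1^1 = +1.
(a,b)_∞: sgn(-1951642)=−, sgn(77)=+, so +1.
(a,b)_5: α=-2, u≡3; β=-4, v≡2 (mod 5); (3|5)=-1, (2|5)=-1; sign (−1)^0·-1^-4·-1^-2 = +1.
(a,b)_3: α=-2, u≡2; β=0, v≡2 (mod 3); (2|3)=-1, (2|3)=-1; sign (−1)^0·-1^0·-1^-2 = +1.
(a,b)_29: α=1, u≡3; β=2, v≡3 (mod 29); (3|29)=-1, (3|29)=-1; sign (−1)^0·-1^2·-1^1 = -1.
(a,b)_23: α=1, u≡16; β=2, v≡16 (mod 23); (16|23)=+1, (16|23)=+1; sign (−1)^0·+1^2·+1^1 = +1.
(a,b)_7: α=1, u≡4; β=3, v≡4 (mod 7); (4|7)=+1, (4|7)=+1; sign (−1)^1·+1^3·+1^1 = -1.
(-1951642, 77 / ℚ) ramifies at {2, 7, 11, 29}: a division algebra.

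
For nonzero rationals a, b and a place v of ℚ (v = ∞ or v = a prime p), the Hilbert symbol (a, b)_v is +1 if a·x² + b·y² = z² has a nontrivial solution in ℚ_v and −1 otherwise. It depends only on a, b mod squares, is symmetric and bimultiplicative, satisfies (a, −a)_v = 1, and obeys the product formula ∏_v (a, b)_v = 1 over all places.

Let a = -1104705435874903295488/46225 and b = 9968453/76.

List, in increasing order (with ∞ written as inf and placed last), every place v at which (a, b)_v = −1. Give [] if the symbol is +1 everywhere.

[11, 17, 23, 29]

Mod squares: a ≡ -194327782, b ≡ 197087. Check v ∈ {∞, 2, 5, 11, 17, 19, 23, 29, 31, 41, 43}.
v=29: a=29^1·(≡3), b=29^0·(≡27) mod 29; (3|29)=-1, (27|29)=-1; (−1)^{1·0·14}·(-1)^0·(-1)^1 = -1.
v=41: a=41^1·(≡8), b=41^1·(≡20) mod 41; (8|41)=+1, (20|41)=+1; (−1)^{1·1·20}·(+1)^1·(+1)^1 = +1.
v=23: a=23^3·(≡8), b=23^1·(≡13) mod 23; (8|23)=+1, (13|23)=+1; (−1)^{3·1·11}·(+1)^1·(+1)^3 = -1.
v=19: a=19^3·(≡11), b=19^-1·(≡2) mod 19; (11|19)=+1, (2|19)=-1; (−1)^{3·-1·9}·(+1)^-1·(-1)^3 = +1.
v=31: a=31^2·(≡30), b=31^2·(≡8) mod 31; (30|31)=-1, (8|31)=+1; (−1)^{2·2·15}·(-1)^2·(+1)^2 = +1.
v=∞: -194327782 < 0 and 197087 > 0  ⇒  (a,b)_∞ = +1.
v=17: a=17^1·(≡2), b=17^0·(≡14) mod 17; (2|17)=+1, (14|17)=-1; (−1)^{1·0·8}·(+1)^0·(-1)^1 = -1.
v=43: a=43^-2·(≡23), b=43^0·(≡28) mod 43; (23|43)=+1, (28|43)=-1; (−1)^{-2·0·21}·(+1)^0·(-1)^-2 = +1.
v=5: a=5^-2·(≡3), b=5^0·(≡3) mod 5; (3|5)=-1, (3|5)=-1; (−1)^{-2·0·2}·(-1)^0·(-1)^-2 = +1.
v=11: a=11^3·(≡9), b=11^1·(≡1) mod 11; (9|11)=+1, (1|11)=+1; (−1)^{3·1·5}·(+1)^1·(+1)^3 = -1.
v=2: v_2(a)=9, v_2(b)=-2; units ≡ 5, 7 (mod 8); ε·ε+αω+βω = 0·1+9·0+-2·1 ≡ 0  ⇒  (a,b)_2 = +1.
Ram(-194327782, 197087) = {11, 17, 23, 29}; no ℚ_11-point on the conic.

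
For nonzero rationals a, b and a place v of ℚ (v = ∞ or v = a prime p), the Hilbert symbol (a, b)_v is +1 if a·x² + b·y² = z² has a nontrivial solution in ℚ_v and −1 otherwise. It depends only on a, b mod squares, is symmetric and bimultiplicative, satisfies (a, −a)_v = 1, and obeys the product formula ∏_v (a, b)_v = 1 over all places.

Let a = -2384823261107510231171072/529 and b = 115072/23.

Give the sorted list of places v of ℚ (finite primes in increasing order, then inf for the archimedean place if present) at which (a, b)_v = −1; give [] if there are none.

[2, 7, 17, 19]

Mod squares: a ≡ -4065278, b ≡ 41354. Check v ∈ {∞, 2, 7, 13, 17, 19, 23, 29, 31}.
v=2: v_2(a)=33, v_2(b)=7; units ≡ 1, 5 (mod 8); ε·ε+αω+βω = 0·0+33·1+7·0 ≡ 1  ⇒  (a,b)_2 = -1.
v=19: a=19^1·(≡5), b=19^0·(≡2) mod 19; (5|19)=+1, (2|19)=-1; (−1)^{1·0·9}·(+1)^0·(-1)^1 = -1.
v=13: a=13^2·(≡3), b=13^0·(≡10) mod 13; (3|13)=+1, (10|13)=+1; (−1)^{2·0·6}·(+1)^0·(+1)^2 = +1.
v=∞: -4065278 < 0 and 41354 > 0  ⇒  (a,b)_∞ = +1.
v=31: a=31^3·(≡3), b=31^1·(≡1) mod 31; (3|31)=-1, (1|31)=+1; (−1)^{3·1·15}·(-1)^1·(+1)^3 = +1.
v=29: a=29^3·(≡16), b=29^1·(≡25) mod 29; (16|29)=+1, (25|29)=+1; (−1)^{3·1·14}·(+1)^1·(+1)^3 = +1.
v=23: a=23^-2·(≡12), b=23^-1·(≡3) mod 23; (12|23)=+1, (3|23)=+1; (−1)^{-2·-1·11}·(+1)^-1·(+1)^-2 = +1.
v=17: a=17^1·(≡7), b=17^0·(≡14) mod 17; (7|17)=-1, (14|17)=-1; (−1)^{1·0·8}·(-1)^0·(-1)^1 = -1.
v=7: a=7^1·(≡2), b=7^0·(≡3) mod 7; (2|7)=+1, (3|7)=-1; (−1)^{1·0·3}·(+1)^0·(-1)^1 = -1.
|Ram(-4065278, 41354)| = 4, even; anisotropic at {2, 7, 17, 19}.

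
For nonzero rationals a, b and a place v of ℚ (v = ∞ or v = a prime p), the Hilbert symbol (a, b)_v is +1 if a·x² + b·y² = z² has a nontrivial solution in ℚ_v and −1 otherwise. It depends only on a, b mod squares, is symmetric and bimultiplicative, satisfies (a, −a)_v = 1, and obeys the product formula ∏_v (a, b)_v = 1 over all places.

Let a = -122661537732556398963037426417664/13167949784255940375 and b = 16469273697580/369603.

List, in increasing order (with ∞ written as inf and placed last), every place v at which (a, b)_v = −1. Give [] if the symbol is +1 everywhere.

[19, 41]

(a, b) ≡ (-11685, 978465) mod (ℚ^×)²; places V = {2, 3, 5, 11, 13, 17, 19, 37, 41, 43, ∞}.
(a,b)_13: α=-8, u≡8; β=-2, v≡5 (mod 13); (8|13)=-1, (5|13)=-1; sign (−1)^0·-1^-2·-1^-8 = +1.
(a,b)_41: α=3, u≡39; β=1, v≡3 (mod 41); (39|41)=+1, (3|41)=-1; sign (−1)^0·+1^1·-1^3 = -1.
(a,b)_11: α=4, u≡2; β=2, v≡4 (mod 11); (2|11)=-1, (4|11)=+1; sign (−1)^0·-1^2·+1^4 = +1.
(a,b)_2: α=26, β=2; u≡3, v≡1 (mod 8); ε(u)ε(v)=1·0, αω(v)=26·0, βω(u)=2·1; sum ≡ 0  ⇒  +1.
(a,b)_5: α=-3, u≡2; β=1, v≡2 (mod 5); (2|5)=-1, (2|5)=-1; sign (−1)^0·-1^1·-1^-3 = +1.
(a,b)_19: α=5, u≡18; β=2, v≡10 (mod 19); (18|19)=-1, (10|19)=-1; sign (−1)^0·-1^2·-1^5 = -1.
(a,b)_3: α=-17, u≡2; β=-7, v≡1 (mod 3); (2|3)=-1, (1|3)=+1; sign (−1)^1·-1^-7·+1^-17 = +1.
(a,b)_37: α=2, u≡11; β=1, v≡11 (mod 37); (11|37)=+1, (11|37)=+1; sign (−1)^0·+1^1·+1^2 = +1.
(a,b)_43: α=2, u≡15; β=1, v≡2 (mod 43); (15|43)=+1, (2|43)=-1; sign (−1)^0·+1^1·-1^2 = +1.
(a,b)_∞: sgn(-11685)=−, sgn(978465)=+, so +1.
(a,b)_17: α=2, u≡12; β=2, v≡8 (mod 17); (12|17)=-1, (8|17)=+1; sign (−1)^0·-1^2·+1^2 = +1.
|Ram(-11685, 978465)| = 2, even; anisotropic at {19, 41}.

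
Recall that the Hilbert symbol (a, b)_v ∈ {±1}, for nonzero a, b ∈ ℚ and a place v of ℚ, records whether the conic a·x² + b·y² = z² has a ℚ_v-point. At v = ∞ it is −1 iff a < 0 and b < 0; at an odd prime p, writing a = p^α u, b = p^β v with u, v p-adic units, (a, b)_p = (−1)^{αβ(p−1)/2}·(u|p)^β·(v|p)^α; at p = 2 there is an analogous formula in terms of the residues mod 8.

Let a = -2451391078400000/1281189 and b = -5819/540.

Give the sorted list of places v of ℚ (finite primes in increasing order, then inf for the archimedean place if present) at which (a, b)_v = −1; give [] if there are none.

(a, b) ≡ (-19635, -165) mod (ℚ^×)²; places V = {2, 3, 5, 7, 11, 13, 17, 19, 23, ∞}.
(a,b)_17: α=1, u≡13; β=0, v≡14 (mod 17); (13|17)=+1, (14|17)=-1; sign (−1)^0·+1^0·-1^1 = -1.
(a,b)_7: α=-1, u≡1; β=0, v≡5 (mod 7); (1|7)=+1, (5|7)=-1; sign (−1)^0·+1^0·-1^-1 = -1.
(a,b)_11: α=3, u≡7; β=1, v≡10 (mod 11); (7|11)=-1, (10|11)=-1; sign (−1)^1·-1^1·-1^3 = -1.
(a,b)_19: α=-2, u≡1; β=0, v≡16 (mod 19); (1|19)=+1, (16|19)=+1; sign (−1)^0·+1^0·+1^-2 = +1.
(a,b)_3: α=-1, u≡1; β=-3, v≡2 (mod 3); (1|3)=+1, (2|3)=-1; sign (−1)^1·+1^-3·-1^-1 = +1.
(a,b)_5: α=5, u≡3; β=-1, v≡2 (mod 5); (3|5)=-1, (2|5)=-1; sign (−1)^0·-1^-1·-1^5 = +1.
(a,b)_23: α=2, u≡22; β=2, v≡22 (mod 23); (22|23)=-1, (22|23)=-1; sign (−1)^0·-1^2·-1^2 = +1.
(a,b)_∞: sgn(-19635)=−, sgn(-165)=−, so -1.
(a,b)_2: α=16, β=-2; u≡5, v≡3 (mod 8); ε(u)ε(v)=0·1, αω(v)=16·1, βω(u)=-2·1; sum ≡ 0  ⇒  +1.
(a,b)_13: α=-2, u≡2; β=0, v≡10 (mod 13); (2|13)=-1, (10|13)=+1; sign (−1)^0·-1^0·+1^-2 = +1.
Ram(-19635, -165) = {7, 11, 17, ∞}; no ℚ_7-point on the conic.

[7, 11, 17, inf]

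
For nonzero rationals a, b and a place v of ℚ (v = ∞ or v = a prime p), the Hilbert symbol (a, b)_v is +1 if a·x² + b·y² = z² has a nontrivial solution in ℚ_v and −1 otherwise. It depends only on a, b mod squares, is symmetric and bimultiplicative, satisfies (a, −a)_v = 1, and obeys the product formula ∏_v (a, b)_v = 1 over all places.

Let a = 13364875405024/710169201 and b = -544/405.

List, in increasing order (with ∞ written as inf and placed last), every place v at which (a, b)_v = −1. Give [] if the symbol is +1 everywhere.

[11, 17]

(a, b) ≡ (286, -170) mod (ℚ^×)²; places V = {2, 3, 5, 7, 11, 13, 17, 47, ∞}.
(a,b)_2: α=5, β=5; u≡7, v≡3 (mod 8); ε(u)ε(v)=1·1, αω(v)=5·1, βω(u)=5·0; sum ≡ 0  ⇒  +1.
(a,b)_3: α=-8, u≡1; β=-4, v≡1 (mod 3); (1|3)=+1, (1|3)=+1; sign (−1)^0·+1^-4·+1^-8 = +1.
(a,b)_11: α=3, u≡9; β=0, v≡8 (mod 11); (9|11)=+1, (8|11)=-1; sign (−1)^0·+1^0·-1^3 = -1.
(a,b)_13: α=1, u≡4; β=0, v≡1 (mod 13); (4|13)=+1, (1|13)=+1; sign (−1)^0·+1^0·+1^1 = +1.
(a,b)_17: α=6, u≡14; β=1, v≡5 (mod 17); (14|17)=-1, (5|17)=-1; sign (−1)^0·-1^1·-1^6 = -1.
(a,b)_7: α=-2, u≡3; β=0, v≡5 (mod 7); (3|7)=-1, (5|7)=-1; sign (−1)^0·-1^0·-1^-2 = +1.
(a,b)_∞: sgn(286)=+, sgn(-170)=−, so +1.
(a,b)_5: α=0, u≡4; β=-1, v≡1 (mod 5); (4|5)=+1, (1|5)=+1; sign (−1)^0·+1^-1·+1^0 = +1.
(a,b)_47: α=-2, u≡9; β=0, v≡25 (mod 47); (9|47)=+1, (25|47)=+1; sign (−1)^0·+1^0·+1^-2 = +1.
|Ram(286, -170)| = 2, even; anisotropic at {11, 17}.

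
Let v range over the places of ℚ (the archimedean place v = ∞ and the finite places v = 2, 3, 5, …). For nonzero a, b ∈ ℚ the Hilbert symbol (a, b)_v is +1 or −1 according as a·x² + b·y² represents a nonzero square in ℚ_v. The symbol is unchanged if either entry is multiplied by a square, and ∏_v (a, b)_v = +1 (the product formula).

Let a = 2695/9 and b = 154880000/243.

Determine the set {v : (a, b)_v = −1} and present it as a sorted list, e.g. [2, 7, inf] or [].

(a, b) ≡ (55, 6) mod (ℚ^×)²; places V = {2, 3, 5, 7, 11, ∞}.
(a,b)_5: α=1, u≡1; β=4, v≡1 (mod 5); (1|5)=+1, (1|5)=+1; sign (−1)^0·+1^4·+1^1 = +1.
(a,b)_11: α=1, u≡4; β=2, v≡7 (mod 11); (4|11)=+1, (7|11)=-1; sign (−1)^0·+1^2·-1^1 = -1.
(a,b)_2: α=0, β=11; u≡7, v≡3 (mod 8); ε(u)ε(v)=1·1, αω(v)=0·1, βω(u)=11·0; sum ≡ 1  ⇒  -1.
(a,b)_7: α=2, u≡3; β=0, v≡6 (mod 7); (3|7)=-1, (6|7)=-1; sign (−1)^0·-1^0·-1^2 = +1.
(a,b)_∞: sgn(55)=+, sgn(6)=+, so +1.
(a,b)_3: α=-2, u≡1; β=-5, v≡2 (mod 3); (1|3)=+1, (2|3)=-1; sign (−1)^0·+1^-5·-1^-2 = +1.
(55, 6 / ℚ) ramifies at {2, 11}: a division algebra.

[2, 11]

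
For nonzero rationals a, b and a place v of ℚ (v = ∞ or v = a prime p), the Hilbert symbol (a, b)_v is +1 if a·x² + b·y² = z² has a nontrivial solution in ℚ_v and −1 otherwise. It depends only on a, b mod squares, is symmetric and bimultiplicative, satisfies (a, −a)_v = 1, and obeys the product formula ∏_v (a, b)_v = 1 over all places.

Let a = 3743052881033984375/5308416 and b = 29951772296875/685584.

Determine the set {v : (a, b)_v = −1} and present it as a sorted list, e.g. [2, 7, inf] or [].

Mod squares: a ≡ 407, b ≡ 11803. Check v ∈ {∞, 2, 3, 5, 11, 13, 23, 29, 31, 37}.
v=13: a=13^2·(≡12), b=13^2·(≡4) mod 13; (12|13)=+1, (4|13)=+1; (−1)^{2·2·6}·(+1)^2·(+1)^2 = +1.
v=5: a=5^8·(≡2), b=5^6·(≡3) mod 5; (2|5)=-1, (3|5)=-1; (−1)^{8·6·2}·(-1)^6·(-1)^8 = +1.
v=3: a=3^-4·(≡2), b=3^-4·(≡1) mod 3; (2|3)=-1, (1|3)=+1; (−1)^{-4·-4·1}·(-1)^-4·(+1)^-4 = +1.
v=∞: 407 > 0 and 11803 > 0  ⇒  (a,b)_∞ = +1.
v=37: a=37^3·(≡4), b=37^1·(≡35) mod 37; (4|37)=+1, (35|37)=-1; (−1)^{3·1·18}·(+1)^1·(-1)^3 = -1.
v=11: a=11^3·(≡9), b=11^1·(≡2) mod 11; (9|11)=+1, (2|11)=-1; (−1)^{3·1·5}·(+1)^1·(-1)^3 = +1.
v=23: a=23^0·(≡1), b=23^-2·(≡1) mod 23; (1|23)=+1, (1|23)=+1; (−1)^{0·-2·11}·(+1)^-2·(+1)^0 = +1.
v=2: v_2(a)=-16, v_2(b)=-4; units ≡ 7, 3 (mod 8); ε·ε+αω+βω = 1·1+-16·1+-4·0 ≡ 1  ⇒  (a,b)_2 = -1.
v=31: a=31^0·(≡28), b=31^2·(≡30) mod 31; (28|31)=+1, (30|31)=-1; (−1)^{0·2·15}·(+1)^2·(-1)^0 = +1.
v=29: a=29^2·(≡24), b=29^1·(≡5) mod 29; (24|29)=+1, (5|29)=+1; (−1)^{2·1·14}·(+1)^1·(+1)^2 = +1.
|Ram(407, 11803)| = 2, even; anisotropic at {2, 37}.

[2, 37]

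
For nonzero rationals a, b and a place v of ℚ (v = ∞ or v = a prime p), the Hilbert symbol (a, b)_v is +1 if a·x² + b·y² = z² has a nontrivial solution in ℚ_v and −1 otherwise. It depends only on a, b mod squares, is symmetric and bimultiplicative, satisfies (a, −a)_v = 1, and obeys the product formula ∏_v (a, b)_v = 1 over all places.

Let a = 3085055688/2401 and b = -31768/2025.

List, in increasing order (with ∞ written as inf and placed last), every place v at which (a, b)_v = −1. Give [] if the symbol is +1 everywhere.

(a, b) ≡ (6374082, -22) mod (ℚ^×)²; places V = {2, 3, 5, 7, 11, 13, 17, 19, 23, ∞}.
(a,b)_19: α=1, u≡18; β=2, v≡11 (mod 19); (18|19)=-1, (11|19)=+1; sign (−1)^0·-1^2·+1^1 = +1.
(a,b)_17: α=1, u≡5; β=0, v≡11 (mod 17); (5|17)=-1, (11|17)=-1; sign (−1)^0·-1^0·-1^1 = -1.
(a,b)_23: α=1, u≡11; β=0, v≡18 (mod 23); (11|23)=-1, (18|23)=+1; sign (−1)^0·-1^0·+1^1 = +1.
(a,b)_13: α=1, u≡2; β=0, v≡3 (mod 13); (2|13)=-1, (3|13)=+1; sign (−1)^0·-1^0·+1^1 = +1.
(a,b)_7: α=-4, u≡1; β=0, v≡6 (mod 7); (1|7)=+1, (6|7)=-1; sign (−1)^0·+1^0·-1^-4 = +1.
(a,b)_∞: sgn(6374082)=+, sgn(-22)=−, so +1.
(a,b)_3: α=1, u≡1; β=-4, v≡2 (mod 3); (1|3)=+1, (2|3)=-1; sign (−1)^0·+1^-4·-1^1 = -1.
(a,b)_5: α=0, u≡3; β=-2, v≡2 (mod 5); (3|5)=-1, (2|5)=-1; sign (−1)^0·-1^-2·-1^0 = +1.
(a,b)_11: α=3, u≡9; β=1, v≡5 (mod 11); (9|11)=+1, (5|11)=+1; sign (−1)^1·+1^1·+1^3 = -1.
(a,b)_2: α=3, β=3; u≡1, v≡5 (mod 8); ε(u)ε(v)=0·0, αω(v)=3·1, βω(u)=3·0; sum ≡ 1  ⇒  -1.
(6374082, -22 / ℚ) ramifies at {2, 3, 11, 17}: a division algebra.

[2, 3, 11, 17]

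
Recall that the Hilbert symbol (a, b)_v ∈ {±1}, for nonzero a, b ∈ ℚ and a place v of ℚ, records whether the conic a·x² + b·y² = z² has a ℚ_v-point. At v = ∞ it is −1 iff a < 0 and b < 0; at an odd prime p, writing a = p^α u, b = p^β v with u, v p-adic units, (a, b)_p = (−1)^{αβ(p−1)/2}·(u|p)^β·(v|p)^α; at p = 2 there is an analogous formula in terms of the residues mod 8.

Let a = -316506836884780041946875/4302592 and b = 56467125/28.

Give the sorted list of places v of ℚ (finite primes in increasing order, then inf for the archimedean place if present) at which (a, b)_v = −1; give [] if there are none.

[2, 3, 11, 13]

(a, b) ≡ (-5005, 1155) mod (ℚ^×)²; places V = {2, 3, 5, 7, 11, 13, 23, ∞}.
(a,b)_23: α=2, u≡4; β=0, v≡11 (mod 23); (4|23)=+1, (11|23)=-1; sign (−1)^0·+1^0·-1^2 = +1.
(a,b)_7: α=-5, u≡3; β=-1, v≡2 (mod 7); (3|7)=-1, (2|7)=+1; sign (−1)^1·-1^-1·+1^-5 = +1.
(a,b)_5: α=5, u≡1; β=3, v≡4 (mod 5); (1|5)=+1, (4|5)=+1; sign (−1)^0·+1^3·+1^5 = +1.
(a,b)_11: α=3, u≡2; β=1, v≡10 (mod 11); (2|11)=-1, (10|11)=-1; sign (−1)^1·-1^1·-1^3 = -1.
(a,b)_∞: sgn(-5005)=−, sgn(1155)=+, so +1.
(a,b)_2: α=-8, β=-2; u≡3, v≡3 (mod 8); ε(u)ε(v)=1·1, αω(v)=-8·1, βω(u)=-2·1; sum ≡ 1  ⇒  -1.
(a,b)_13: α=5, u≡6; β=2, v≡6 (mod 13); (6|13)=-1, (6|13)=-1; sign (−1)^0·-1^2·-1^5 = -1.
(a,b)_3: α=18, u≡2; β=5, v≡1 (mod 3); (2|3)=-1, (1|3)=+1; sign (−1)^0·-1^5·+1^18 = -1.
|Ram(-5005, 1155)| = 4, even; anisotropic at {2, 3, 11, 13}.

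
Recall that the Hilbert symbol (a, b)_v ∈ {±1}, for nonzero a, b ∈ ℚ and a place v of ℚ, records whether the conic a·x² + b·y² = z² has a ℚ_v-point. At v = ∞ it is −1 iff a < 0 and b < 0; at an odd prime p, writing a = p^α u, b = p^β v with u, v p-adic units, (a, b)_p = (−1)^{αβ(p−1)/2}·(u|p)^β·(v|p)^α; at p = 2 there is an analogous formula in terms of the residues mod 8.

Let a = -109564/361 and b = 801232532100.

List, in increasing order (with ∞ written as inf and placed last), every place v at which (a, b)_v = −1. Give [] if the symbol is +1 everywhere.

(a, b) ≡ (-559, 2849) mod (ℚ^×)²; places V = {2, 3, 5, 7, 11, 13, 19, 37, 43, ∞}.
(a,b)_3: α=0, u≡2; β=2, v≡2 (mod 3); (2|3)=-1, (2|3)=-1; sign (−1)^0·-1^2·-1^0 = +1.
(a,b)_43: α=1, u≡12; β=2, v≡13 (mod 43); (12|43)=-1, (13|43)=+1; sign (−1)^0·-1^2·+1^1 = +1.
(a,b)_37: α=0, u≡9; β=1, v≡21 (mod 37); (9|37)=+1, (21|37)=+1; sign (−1)^0·+1^1·+1^0 = +1.
(a,b)_∞: sgn(-559)=−, sgn(2849)=+, so +1.
(a,b)_7: α=2, u≡1; β=1, v≡4 (mod 7); (1|7)=+1, (4|7)=+1; sign (−1)^0·+1^1·+1^2 = +1.
(a,b)_19: α=-2, u≡9; β=0, v≡8 (mod 19); (9|19)=+1, (8|19)=-1; sign (−1)^0·+1^0·-1^-2 = +1.
(a,b)_13: α=1, u≡10; β=2, v≡5 (mod 13); (10|13)=+1, (5|13)=-1; sign (−1)^0·+1^2·-1^1 = -1.
(a,b)_11: α=0, u≡2; β=1, v≡7 (mod 11); (2|11)=-1, (7|11)=-1; sign (−1)^0·-1^1·-1^0 = -1.
(a,b)_2: α=2, β=2; u≡1, v≡1 (mod 8); ε(u)ε(v)=0·0, αω(v)=2·0, βω(u)=2·0; sum ≡ 0  ⇒  +1.
(a,b)_5: α=0, u≡1; β=2, v≡4 (mod 5); (1|5)=+1, (4|5)=+1; sign (−1)^0·+1^2·+1^0 = +1.
|Ram(-559, 2849)| = 2, even; anisotropic at {11, 13}.

[11, 13]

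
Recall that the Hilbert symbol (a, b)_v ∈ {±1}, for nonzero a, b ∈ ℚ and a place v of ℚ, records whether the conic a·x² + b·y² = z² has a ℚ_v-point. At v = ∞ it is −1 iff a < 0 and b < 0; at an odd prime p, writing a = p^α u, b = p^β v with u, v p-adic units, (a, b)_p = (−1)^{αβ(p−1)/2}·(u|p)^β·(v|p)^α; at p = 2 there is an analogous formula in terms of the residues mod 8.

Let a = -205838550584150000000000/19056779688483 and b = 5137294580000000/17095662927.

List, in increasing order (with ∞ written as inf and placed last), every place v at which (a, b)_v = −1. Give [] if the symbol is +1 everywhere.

Mod squares: a ≡ -240405, b ≡ 35. Check v ∈ {∞, 2, 3, 5, 7, 11, 17, 19, 31, 47}.
v=11: a=11^3·(≡10), b=11^2·(≡8) mod 11; (10|11)=-1, (8|11)=-1; (−1)^{3·2·5}·(-1)^2·(-1)^3 = -1.
v=19: a=19^-2·(≡13), b=19^-2·(≡4) mod 19; (13|19)=-1, (4|19)=+1; (−1)^{-2·-2·9}·(-1)^-2·(+1)^-2 = +1.
v=47: a=47^3·(≡12), b=47^2·(≡44) mod 47; (12|47)=+1, (44|47)=-1; (−1)^{3·2·23}·(+1)^2·(-1)^3 = -1.
v=∞: -240405 < 0 and 35 > 0  ⇒  (a,b)_∞ = +1.
v=5: a=5^11·(≡1), b=5^7·(≡2) mod 5; (1|5)=+1, (2|5)=-1; (−1)^{11·7·2}·(+1)^7·(-1)^11 = -1.
v=31: a=31^3·(≡6), b=31^2·(≡14) mod 31; (6|31)=-1, (14|31)=+1; (−1)^{3·2·15}·(-1)^2·(+1)^3 = +1.
v=7: a=7^0·(≡3), b=7^-1·(≡5) mod 7; (3|7)=-1, (5|7)=-1; (−1)^{0·-1·3}·(-1)^-1·(-1)^0 = -1.
v=17: a=17^-6·(≡13), b=17^-4·(≡1) mod 17; (13|17)=+1, (1|17)=+1; (−1)^{-6·-4·8}·(+1)^-4·(+1)^-6 = +1.
v=3: a=3^-7·(≡1), b=3^-4·(≡2) mod 3; (1|3)=+1, (2|3)=-1; (−1)^{-7·-4·1}·(+1)^-4·(-1)^-7 = -1.
v=2: v_2(a)=10, v_2(b)=8; units ≡ 3, 3 (mod 8); ε·ε+αω+βω = 1·1+10·1+8·1 ≡ 1  ⇒  (a,b)_2 = -1.
(-240405, 35 / ℚ) ramifies at {2, 3, 5, 7, 11, 47}: a division algebra.

[2, 3, 5, 7, 11, 47]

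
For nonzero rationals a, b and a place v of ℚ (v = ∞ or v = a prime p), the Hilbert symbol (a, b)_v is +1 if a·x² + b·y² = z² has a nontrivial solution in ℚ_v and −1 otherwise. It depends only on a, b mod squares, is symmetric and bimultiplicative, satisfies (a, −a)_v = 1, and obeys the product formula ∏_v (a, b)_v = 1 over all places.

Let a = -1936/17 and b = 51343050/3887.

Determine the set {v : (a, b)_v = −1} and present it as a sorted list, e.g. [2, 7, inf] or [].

[2, 37]

Mod squares: a ≡ -17, b ≡ 56166. Check v ∈ {∞, 2, 3, 5, 11, 13, 17, 23, 29, 37}.
v=∞: -17 < 0 and 56166 > 0  ⇒  (a,b)_∞ = +1.
v=11: a=11^2·(≡1), b=11^1·(≡2) mod 11; (1|11)=+1, (2|11)=-1; (−1)^{2·1·5}·(+1)^1·(-1)^2 = +1.
v=2: v_2(a)=4, v_2(b)=1; units ≡ 7, 3 (mod 8); ε·ε+αω+βω = 1·1+4·1+1·0 ≡ 1  ⇒  (a,b)_2 = -1.
v=37: a=37^0·(≡8), b=37^1·(≡1) mod 37; (8|37)=-1, (1|37)=+1; (−1)^{0·1·18}·(-1)^1·(+1)^0 = -1.
v=3: a=3^0·(≡1), b=3^1·(≡2) mod 3; (1|3)=+1, (2|3)=-1; (−1)^{0·1·1}·(+1)^1·(-1)^0 = +1.
v=23: a=23^0·(≡16), b=23^-1·(≡13) mod 23; (16|23)=+1, (13|23)=+1; (−1)^{0·-1·11}·(+1)^-1·(+1)^0 = +1.
v=17: a=17^-1·(≡2), b=17^0·(≡13) mod 17; (2|17)=+1, (13|17)=+1; (−1)^{-1·0·8}·(+1)^0·(+1)^-1 = +1.
v=13: a=13^0·(≡10), b=13^-2·(≡7) mod 13; (10|13)=+1, (7|13)=-1; (−1)^{0·-2·6}·(+1)^-2·(-1)^0 = +1.
v=29: a=29^0·(≡26), b=29^2·(≡5) mod 29; (26|29)=-1, (5|29)=+1; (−1)^{0·2·14}·(-1)^2·(+1)^0 = +1.
v=5: a=5^0·(≡2), b=5^2·(≡1) mod 5; (2|5)=-1, (1|5)=+1; (−1)^{0·2·2}·(-1)^2·(+1)^0 = +1.
|Ram(-17, 56166)| = 2, even; anisotropic at {2, 37}.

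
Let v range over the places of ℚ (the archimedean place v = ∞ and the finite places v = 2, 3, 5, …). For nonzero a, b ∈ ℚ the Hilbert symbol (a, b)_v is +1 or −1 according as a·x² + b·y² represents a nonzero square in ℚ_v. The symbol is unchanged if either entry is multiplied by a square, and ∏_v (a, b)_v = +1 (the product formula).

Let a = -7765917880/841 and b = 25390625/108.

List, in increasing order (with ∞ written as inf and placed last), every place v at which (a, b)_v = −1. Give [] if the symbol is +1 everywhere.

Mod squares: a ≡ -41230, b ≡ 195. Check v ∈ {∞, 2, 3, 5, 7, 13, 19, 29, 31}.
v=∞: -41230 < 0 and 195 > 0  ⇒  (a,b)_∞ = +1.
v=2: v_2(a)=3, v_2(b)=-2; units ≡ 1, 3 (mod 8); ε·ε+αω+βω = 0·1+3·1+-2·0 ≡ 1  ⇒  (a,b)_2 = -1.
v=31: a=31^3·(≡23), b=31^0·(≡5) mod 31; (23|31)=-1, (5|31)=+1; (−1)^{3·0·15}·(-1)^0·(+1)^3 = +1.
v=5: a=5^1·(≡4), b=5^9·(≡1) mod 5; (4|5)=+1, (1|5)=+1; (−1)^{1·9·2}·(+1)^9·(+1)^1 = +1.
v=19: a=19^1·(≡8), b=19^0·(≡1) mod 19; (8|19)=-1, (1|19)=+1; (−1)^{1·0·9}·(-1)^0·(+1)^1 = +1.
v=3: a=3^0·(≡2), b=3^-3·(≡2) mod 3; (2|3)=-1, (2|3)=-1; (−1)^{0·-3·1}·(-1)^-3·(-1)^0 = -1.
v=7: a=7^3·(≡4), b=7^0·(≡5) mod 7; (4|7)=+1, (5|7)=-1; (−1)^{3·0·3}·(+1)^0·(-1)^3 = -1.
v=13: a=13^0·(≡8), b=13^1·(≡11) mod 13; (8|13)=-1, (11|13)=-1; (−1)^{0·1·6}·(-1)^1·(-1)^0 = -1.
v=29: a=29^-2·(≡8), b=29^0·(≡8) mod 29; (8|29)=-1, (8|29)=-1; (−1)^{-2·0·14}·(-1)^0·(-1)^-2 = +1.
|Ram(-41230, 195)| = 4, even; anisotropic at {2, 3, 7, 13}.

[2, 3, 7, 13]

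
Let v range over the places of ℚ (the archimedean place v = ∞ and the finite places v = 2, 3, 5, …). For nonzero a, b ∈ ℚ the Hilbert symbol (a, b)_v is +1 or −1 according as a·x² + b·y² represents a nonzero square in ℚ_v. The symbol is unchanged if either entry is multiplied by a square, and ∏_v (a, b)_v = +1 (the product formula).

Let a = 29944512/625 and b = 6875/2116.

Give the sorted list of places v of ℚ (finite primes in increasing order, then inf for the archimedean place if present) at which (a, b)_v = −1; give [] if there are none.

(a, b) ≡ (51987, 11) mod (ℚ^×)²; places V = {2, 3, 5, 11, 13, 23, 31, 43, ∞}.
(a,b)_11: α=0, u≡9; β=1, v≡5 (mod 11); (9|11)=+1, (5|11)=+1; sign (−1)^0·+1^1·+1^0 = +1.
(a,b)_2: α=6, β=-2; u≡3, v≡3 (mod 8); ε(u)ε(v)=1·1, αω(v)=6·1, βω(u)=-2·1; sum ≡ 1  ⇒  -1.
(a,b)_5: α=-4, u≡2; β=4, v≡1 (mod 5); (2|5)=-1, (1|5)=+1; sign (−1)^0·-1^4·+1^-4 = +1.
(a,b)_23: α=0, u≡19; β=-2, v≡11 (mod 23); (19|23)=-1, (11|23)=-1; sign (−1)^0·-1^-2·-1^0 = +1.
(a,b)_43: α=1, u≡28; β=0, v≡9 (mod 43); (28|43)=-1, (9|43)=+1; sign (−1)^0·-1^0·+1^1 = +1.
(a,b)_31: α=1, u≡17; β=0, v≡3 (mod 31); (17|31)=-1, (3|31)=-1; sign (−1)^0·-1^0·-1^1 = -1.
(a,b)_3: α=3, u≡1; β=0, v≡2 (mod 3); (1|3)=+1, (2|3)=-1; sign (−1)^0·+1^0·-1^3 = -1.
(a,b)_∞: sgn(51987)=+, sgn(11)=+, so +1.
(a,b)_13: α=1, u≡6; β=0, v≡5 (mod 13); (6|13)=-1, (5|13)=-1; sign (−1)^0·-1^0·-1^1 = -1.
Ram(51987, 11) = {2, 3, 13, 31}; no ℚ_2-point on the conic.

[2, 3, 13, 31]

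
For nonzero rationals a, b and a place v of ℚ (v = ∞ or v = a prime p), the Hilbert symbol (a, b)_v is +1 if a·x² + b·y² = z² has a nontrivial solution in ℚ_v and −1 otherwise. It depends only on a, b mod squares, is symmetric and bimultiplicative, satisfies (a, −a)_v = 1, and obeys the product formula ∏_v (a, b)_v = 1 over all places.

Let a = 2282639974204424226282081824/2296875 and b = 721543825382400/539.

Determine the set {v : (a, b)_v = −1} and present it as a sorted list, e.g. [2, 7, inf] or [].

[2, 3, 11, 19, 23, 31]

Mod squares: a ≡ 76038, b ≡ 341. Check v ∈ {∞, 2, 3, 5, 7, 11, 19, 23, 29, 31}.
v=5: a=5^-6·(≡2), b=5^2·(≡4) mod 5; (2|5)=-1, (4|5)=+1; (−1)^{-6·2·2}·(-1)^2·(+1)^-6 = +1.
v=19: a=19^7·(≡12), b=19^2·(≡3) mod 19; (12|19)=-1, (3|19)=-1; (−1)^{7·2·9}·(-1)^2·(-1)^7 = -1.
v=2: v_2(a)=5, v_2(b)=10; units ≡ 3, 5 (mod 8); ε·ε+αω+βω = 1·0+5·1+10·1 ≡ 1  ⇒  (a,b)_2 = -1.
v=7: a=7^-2·(≡1), b=7^-2·(≡5) mod 7; (1|7)=+1, (5|7)=-1; (−1)^{-2·-2·3}·(+1)^-2·(-1)^-2 = +1.
v=31: a=31^2·(≡17), b=31^1·(≡12) mod 31; (17|31)=-1, (12|31)=-1; (−1)^{2·1·15}·(-1)^1·(-1)^2 = -1.
v=29: a=29^3·(≡17), b=29^0·(≡4) mod 29; (17|29)=-1, (4|29)=+1; (−1)^{3·0·14}·(-1)^0·(+1)^3 = +1.
v=23: a=23^7·(≡22), b=23^4·(≡14) mod 23; (22|23)=-1, (14|23)=-1; (−1)^{7·4·11}·(-1)^4·(-1)^7 = -1.
v=3: a=3^-1·(≡2), b=3^2·(≡2) mod 3; (2|3)=-1, (2|3)=-1; (−1)^{-1·2·1}·(-1)^2·(-1)^-1 = -1.
v=11: a=11^0·(≡8), b=11^-1·(≡4) mod 11; (8|11)=-1, (4|11)=+1; (−1)^{0·-1·5}·(-1)^-1·(+1)^0 = -1.
v=∞: 76038 > 0 and 341 > 0  ⇒  (a,b)_∞ = +1.
(76038, 341 / ℚ) ramifies at {2, 3, 11, 19, 23, 31}: a division algebra.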